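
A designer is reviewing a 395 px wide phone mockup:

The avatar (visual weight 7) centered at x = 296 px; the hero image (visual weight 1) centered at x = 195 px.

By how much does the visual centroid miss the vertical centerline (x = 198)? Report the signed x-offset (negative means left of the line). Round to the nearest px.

Σw = 7 + 1 = 8.
x-moment: 7·296 + 1·195 = 2267; centroid 2267/8 ≈ 283.38.
Difference: 283.38 − 198 ≈ 85.38.

≈ 85 px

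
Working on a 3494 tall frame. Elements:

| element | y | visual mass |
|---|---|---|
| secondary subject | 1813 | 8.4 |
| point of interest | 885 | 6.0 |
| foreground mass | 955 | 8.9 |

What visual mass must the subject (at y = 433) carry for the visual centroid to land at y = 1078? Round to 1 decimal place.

Fixed elements: Σw = 8.4 + 6.0 + 8.9 = 23.3, Σw·y = 8.4·1813 + 6.0·885 + 8.9·955 = 29038.7.
Balance at y = 1078 requires (29038.7 + w·433) / (23.3 + w) = 1078.
Solving: w = (1078·23.3 − 29038.7) / (433 − 1078) = -3921.3 / -645 ≈ 6.08.

w ≈ 6.1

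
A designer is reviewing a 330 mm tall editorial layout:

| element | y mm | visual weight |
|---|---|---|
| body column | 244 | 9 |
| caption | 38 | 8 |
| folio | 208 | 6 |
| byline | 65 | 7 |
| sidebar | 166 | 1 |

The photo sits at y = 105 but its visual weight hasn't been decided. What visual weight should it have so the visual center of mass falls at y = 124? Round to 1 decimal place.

w ≈ 27.6

Fixed elements: Σw = 9 + 8 + 6 + 7 + 1 = 31, Σw·y = 9·244 + 8·38 + 6·208 + 7·65 + 1·166 = 4369.
Set Σw·y/Σw = 124: (4369 + 105w) = 124·(31 + w).
Solving: w = (124·31 − 4369) / (105 − 124) = -525 / -19 ≈ 27.63.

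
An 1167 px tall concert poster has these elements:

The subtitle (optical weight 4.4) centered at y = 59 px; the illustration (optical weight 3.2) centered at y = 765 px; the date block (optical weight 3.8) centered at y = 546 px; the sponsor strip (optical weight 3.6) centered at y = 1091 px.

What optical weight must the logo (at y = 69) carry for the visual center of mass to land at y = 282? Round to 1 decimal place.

Known weights sum to 4.4 + 3.2 + 3.8 + 3.6 = 15.0; their moment is 4.4·59 + 3.2·765 + 3.8·546 + 3.6·1091 = 8710.0.
For the centroid to hit 282: (8710.0 + w·69) / (15.0 + w) = 282.
Rearranging, w·(69 − 282) = 282·15.0 − 8710.0 = -4480.0, so w ≈ -4480.0/-213 = 21.03.

w ≈ 21.0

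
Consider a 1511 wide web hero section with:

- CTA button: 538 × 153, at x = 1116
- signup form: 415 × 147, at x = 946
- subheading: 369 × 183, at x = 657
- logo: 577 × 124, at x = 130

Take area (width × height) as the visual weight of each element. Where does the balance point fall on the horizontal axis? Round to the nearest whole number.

Taking area as weight: CTA button 538·153 = 82314, signup form 415·147 = 61005, subheading 369·183 = 67527, logo 577·124 = 71548. Sum 282394.
x: (82314·1116 + 61005·946 + 67527·657 + 71548·130) / 282394 = 203239633 / 282394 ≈ 719.70

x ≈ 720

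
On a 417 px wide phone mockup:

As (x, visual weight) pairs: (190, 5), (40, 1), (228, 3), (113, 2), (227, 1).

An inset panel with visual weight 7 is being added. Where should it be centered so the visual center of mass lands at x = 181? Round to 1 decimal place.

New total weight: (5 + 1 + 3 + 2 + 1) + 7 = 19.
x: target moment 19×181 = 3439; current 5·190 + 1·40 + 3·228 + 2·113 + 1·227 = 2127; the inset panel supplies 1312, so x = 1312/7 ≈ 187.43.

x ≈ 187.4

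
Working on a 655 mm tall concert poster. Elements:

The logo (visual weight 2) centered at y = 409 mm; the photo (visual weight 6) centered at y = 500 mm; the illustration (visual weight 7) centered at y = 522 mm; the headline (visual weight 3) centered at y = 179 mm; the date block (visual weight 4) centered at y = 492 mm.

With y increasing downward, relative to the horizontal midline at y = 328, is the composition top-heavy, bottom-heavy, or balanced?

Total weight = 2 + 6 + 7 + 3 + 4 = 22.
y: (2·409 + 6·500 + 7·522 + 3·179 + 4·492) / 22 = 9977 / 22 ≈ 453.50
Since 453.5 is below (larger y than) 328, the composition reads bottom-heavy.

bottom-heavy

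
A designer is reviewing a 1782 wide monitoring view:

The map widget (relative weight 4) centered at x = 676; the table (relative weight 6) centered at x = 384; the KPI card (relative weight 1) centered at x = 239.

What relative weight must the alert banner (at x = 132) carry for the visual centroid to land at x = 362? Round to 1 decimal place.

Existing Σw = 11 (4 + 6 + 1); existing moment 4·676 + 6·384 + 1·239 = 5247.
Set Σw·x/Σw = 362: (5247 + 132w) = 362·(11 + w).
So w = (362·11 − 5247)/(132 − 362) = -1265/-230 ≈ 5.50.

w ≈ 5.5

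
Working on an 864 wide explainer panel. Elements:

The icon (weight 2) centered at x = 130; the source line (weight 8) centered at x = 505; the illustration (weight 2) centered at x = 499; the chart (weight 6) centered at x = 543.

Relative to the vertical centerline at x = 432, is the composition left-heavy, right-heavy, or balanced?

Total weight = 2 + 8 + 2 + 6 = 18.
Σw·x = 2·130 + 8·505 + 2·499 + 6·543 = 8556, so x̄ = 8556/18 ≈ 475.33.
475.3 lies right of the midline 432, so the layout is right-heavy.

right-heavy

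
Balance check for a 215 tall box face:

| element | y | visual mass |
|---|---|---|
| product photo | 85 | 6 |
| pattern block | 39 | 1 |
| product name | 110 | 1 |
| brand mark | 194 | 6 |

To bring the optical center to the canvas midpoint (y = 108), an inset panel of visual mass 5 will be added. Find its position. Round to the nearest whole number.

New total weight: (6 + 1 + 1 + 6) + 5 = 19.
Along y: (1823 + 5·y) / 19 = 108 (existing moment 6·85 + 1·39 + 1·110 + 6·194 = 1823) ⇒ y = (2052 − 1823) / 5 ≈ 45.80.

y ≈ 46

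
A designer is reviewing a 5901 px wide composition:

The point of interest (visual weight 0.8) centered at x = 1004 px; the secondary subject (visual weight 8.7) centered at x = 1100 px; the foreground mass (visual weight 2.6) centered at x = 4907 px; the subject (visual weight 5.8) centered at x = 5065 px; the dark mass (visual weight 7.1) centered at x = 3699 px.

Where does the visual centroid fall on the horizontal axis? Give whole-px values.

x ≈ 3151

Weights sum to 0.8 + 8.7 + 2.6 + 5.8 + 7.1 = 25.0.
x-moment: 0.8·1004 + 8.7·1100 + 2.6·4907 + 5.8·5065 + 7.1·3699 = 78771.3; centroid 78771.3/25.0 ≈ 3150.85.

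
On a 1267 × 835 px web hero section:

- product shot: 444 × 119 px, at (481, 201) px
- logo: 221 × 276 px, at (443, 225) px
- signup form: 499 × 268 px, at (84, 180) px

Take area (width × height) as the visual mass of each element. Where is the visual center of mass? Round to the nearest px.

Areas → weights: product shot 444·119 = 52836, logo 221·276 = 60996, signup form 499·268 = 133732; Σw = 247564.
Σw·x = 52836·481 + 60996·443 + 133732·84 = 63668832, so x̄ = 63668832/247564 ≈ 257.18.
Σw·y = 52836·201 + 60996·225 + 133732·180 = 48415896, so ȳ = 48415896/247564 ≈ 195.57.

(257, 196)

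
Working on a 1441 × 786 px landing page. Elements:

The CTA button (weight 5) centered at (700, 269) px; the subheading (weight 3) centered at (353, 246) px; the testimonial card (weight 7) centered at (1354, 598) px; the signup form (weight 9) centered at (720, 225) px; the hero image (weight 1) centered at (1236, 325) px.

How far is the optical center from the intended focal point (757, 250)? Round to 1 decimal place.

≈ 147.6 px

Weights sum to 5 + 3 + 7 + 9 + 1 = 25.
x: (5·700 + 3·353 + 7·1354 + 9·720 + 1·1236) / 25 = 21753 / 25 ≈ 870.12
y: (5·269 + 3·246 + 7·598 + 9·225 + 1·325) / 25 = 8619 / 25 ≈ 344.76
Offset from (757, 250): Δx ≈ 113.12, Δy ≈ 94.76; distance = √(Δx² + Δy²) ≈ 147.57.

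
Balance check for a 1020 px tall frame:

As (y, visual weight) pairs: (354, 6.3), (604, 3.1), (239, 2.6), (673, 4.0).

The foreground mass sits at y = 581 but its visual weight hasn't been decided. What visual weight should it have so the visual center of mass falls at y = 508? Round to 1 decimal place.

Existing Σw = 16.0 (6.3 + 3.1 + 2.6 + 4.0); existing moment 6.3·354 + 3.1·604 + 2.6·239 + 4.0·673 = 7416.0.
For the centroid to hit 508: (7416.0 + w·581) / (16.0 + w) = 508.
Rearranging, w·(581 − 508) = 508·16.0 − 7416.0 = 712.0, so w ≈ 712.0/73 = 9.75.

w ≈ 9.8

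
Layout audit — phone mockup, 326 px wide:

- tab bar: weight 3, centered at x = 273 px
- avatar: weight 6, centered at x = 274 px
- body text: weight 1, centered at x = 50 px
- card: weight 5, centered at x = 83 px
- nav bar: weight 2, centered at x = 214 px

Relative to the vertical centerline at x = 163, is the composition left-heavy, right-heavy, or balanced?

right-heavy

Σw = 3 + 6 + 1 + 5 + 2 = 17.
Σw·x = 3·273 + 6·274 + 1·50 + 5·83 + 2·214 = 3356, so x̄ = 3356/17 ≈ 197.41.
197.4 lies right of the midline 163, so the layout is right-heavy.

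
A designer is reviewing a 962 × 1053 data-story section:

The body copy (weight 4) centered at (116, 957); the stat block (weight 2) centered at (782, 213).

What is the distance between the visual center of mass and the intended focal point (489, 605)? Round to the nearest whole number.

≈ 183

Total weight = 4 + 2 = 6.
x: (4·116 + 2·782) / 6 = 2028 / 6 ≈ 338.00
y: (4·957 + 2·213) / 6 = 4254 / 6 ≈ 709.00
Offset from (489, 605): Δx ≈ -151.00, Δy ≈ 104.00; distance = √(Δx² + Δy²) ≈ 183.35.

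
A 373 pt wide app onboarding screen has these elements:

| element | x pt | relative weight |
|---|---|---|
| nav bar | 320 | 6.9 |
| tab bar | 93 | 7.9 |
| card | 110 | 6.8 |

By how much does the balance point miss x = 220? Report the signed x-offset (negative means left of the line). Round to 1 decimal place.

≈ -49.1 pt

Σw = 6.9 + 7.9 + 6.8 = 21.6.
x-moment: 6.9·320 + 7.9·93 + 6.8·110 = 3690.7; centroid 3690.7/21.6 ≈ 170.87.
Offset from x = 220: 170.87 − 220 ≈ -49.13.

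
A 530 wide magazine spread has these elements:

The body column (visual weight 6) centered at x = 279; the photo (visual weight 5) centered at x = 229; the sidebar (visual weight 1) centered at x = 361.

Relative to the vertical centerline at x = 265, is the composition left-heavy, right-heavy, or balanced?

balanced

Total weight = 6 + 5 + 1 = 12.
x-moment: 6·279 + 5·229 + 1·361 = 3180; centroid 3180/12 ≈ 265.00.
The centroid 265.00 matches the midline at 265, so the layout is balanced.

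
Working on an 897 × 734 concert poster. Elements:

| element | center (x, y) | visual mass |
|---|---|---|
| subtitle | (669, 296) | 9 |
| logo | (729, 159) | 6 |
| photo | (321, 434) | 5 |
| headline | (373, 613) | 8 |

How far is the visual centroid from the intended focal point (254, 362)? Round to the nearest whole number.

≈ 282

Σw = 9 + 6 + 5 + 8 = 28.
Σw·x = 9·669 + 6·729 + 5·321 + 8·373 = 14984, so x̄ = 14984/28 ≈ 535.14.
Σw·y = 9·296 + 6·159 + 5·434 + 8·613 = 10692, so ȳ = 10692/28 ≈ 381.86.
From (254, 362): dx = 281.14, dy = 19.86, so the distance is √(dx²+dy²) ≈ 281.84.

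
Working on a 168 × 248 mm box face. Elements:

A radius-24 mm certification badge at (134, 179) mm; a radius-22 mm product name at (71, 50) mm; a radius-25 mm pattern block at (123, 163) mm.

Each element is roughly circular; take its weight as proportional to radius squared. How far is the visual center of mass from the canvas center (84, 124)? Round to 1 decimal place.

r² weights: certification badge 24² = 576, product name 22² = 484, pattern block 25² = 625. Total = 1685.
x: (576·134 + 484·71 + 625·123) / 1685 = 188423 / 1685 ≈ 111.82
y: (576·179 + 484·50 + 625·163) / 1685 = 229179 / 1685 ≈ 136.01
From (84, 124): dx = 27.82, dy = 12.01, so the distance is √(dx²+dy²) ≈ 30.31.

≈ 30.3 mm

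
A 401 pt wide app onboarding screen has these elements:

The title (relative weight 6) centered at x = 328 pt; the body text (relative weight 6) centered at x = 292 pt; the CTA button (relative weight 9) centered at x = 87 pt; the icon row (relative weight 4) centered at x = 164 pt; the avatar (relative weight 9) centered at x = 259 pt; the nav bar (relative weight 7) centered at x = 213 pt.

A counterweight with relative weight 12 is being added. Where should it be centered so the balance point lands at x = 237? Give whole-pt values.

x ≈ 298

After adding the counterweight, total weight = 6 + 6 + 9 + 4 + 9 + 7 + 12 = 53.
Along x: (8981 + 12·x) / 53 = 237 (existing moment 6·328 + 6·292 + 9·87 + 4·164 + 9·259 + 7·213 = 8981) ⇒ x = (12561 − 8981) / 12 ≈ 298.33.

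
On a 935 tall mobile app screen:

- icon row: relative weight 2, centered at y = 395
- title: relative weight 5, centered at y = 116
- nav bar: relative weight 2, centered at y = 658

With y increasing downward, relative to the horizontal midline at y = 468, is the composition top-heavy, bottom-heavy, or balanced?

Total weight = 2 + 5 + 2 = 9.
Σw·y = 2·395 + 5·116 + 2·658 = 2686, so ȳ = 2686/9 ≈ 298.44.
298.4 lies above (smaller y than) the midline 468, so the layout is top-heavy.

top-heavy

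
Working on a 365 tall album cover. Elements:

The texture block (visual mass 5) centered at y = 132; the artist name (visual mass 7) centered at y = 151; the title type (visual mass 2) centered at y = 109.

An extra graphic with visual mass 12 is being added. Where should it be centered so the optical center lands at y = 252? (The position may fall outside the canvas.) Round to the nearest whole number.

y ≈ 385

New total weight: (5 + 7 + 2) + 12 = 26.
y: target moment 26×252 = 6552; current 5·132 + 7·151 + 2·109 = 1935; the extra graphic supplies 4617, so y = 4617/12 ≈ 384.75.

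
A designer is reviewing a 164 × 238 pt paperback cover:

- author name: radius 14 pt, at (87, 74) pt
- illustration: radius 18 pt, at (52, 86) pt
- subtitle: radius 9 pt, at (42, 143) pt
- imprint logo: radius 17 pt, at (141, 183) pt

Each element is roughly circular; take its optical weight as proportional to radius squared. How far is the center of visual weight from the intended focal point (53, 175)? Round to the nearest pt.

Weights ∝ r²: author name 14² = 196, illustration 18² = 324, subtitle 9² = 81, imprint logo 17² = 289; Σw = 890.
Σw·x = 196·87 + 324·52 + 81·42 + 289·141 = 78051, so x̄ = 78051/890 ≈ 87.70.
Σw·y = 196·74 + 324·86 + 81·143 + 289·183 = 106838, so ȳ = 106838/890 ≈ 120.04.
Relative to (53, 175): Δ = (34.70, -54.96); |Δ| = √(34.70² + -54.96²) ≈ 64.99.

≈ 65 pt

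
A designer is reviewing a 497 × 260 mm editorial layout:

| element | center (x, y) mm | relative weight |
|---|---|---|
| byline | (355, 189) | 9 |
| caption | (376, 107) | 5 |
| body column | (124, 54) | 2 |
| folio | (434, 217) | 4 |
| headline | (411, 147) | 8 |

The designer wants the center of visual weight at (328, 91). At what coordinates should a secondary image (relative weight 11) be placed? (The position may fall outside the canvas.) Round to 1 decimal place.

(222.3, -76.3)

New total weight: (9 + 5 + 2 + 4 + 8) + 11 = 39.
x: need Σw·x = 39·328 = 12792. Existing = 9·355 + 5·376 + 2·124 + 4·434 + 8·411 = 10347. Remainder 2445 / 11 ≈ 222.27.
y: need Σw·y = 39·91 = 3549. Existing = 9·189 + 5·107 + 2·54 + 4·217 + 8·147 = 4388. Remainder -839 / 11 ≈ -76.27.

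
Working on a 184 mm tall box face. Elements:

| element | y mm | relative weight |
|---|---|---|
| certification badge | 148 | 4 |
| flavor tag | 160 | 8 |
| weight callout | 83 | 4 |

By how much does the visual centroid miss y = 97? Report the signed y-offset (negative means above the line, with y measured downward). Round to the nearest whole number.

Σw = 4 + 8 + 4 = 16.
y-moment: 4·148 + 8·160 + 4·83 = 2204; centroid 2204/16 ≈ 137.75.
Against y = 97, that's 137.75 − 97 = 40.75.

≈ 41 mm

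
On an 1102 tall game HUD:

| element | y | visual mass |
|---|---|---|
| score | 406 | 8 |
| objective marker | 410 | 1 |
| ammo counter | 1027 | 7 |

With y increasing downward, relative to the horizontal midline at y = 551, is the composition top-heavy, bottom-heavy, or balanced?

bottom-heavy

Total weight = 8 + 1 + 7 = 16.
Σw·y = 8·406 + 1·410 + 7·1027 = 10847, so ȳ = 10847/16 ≈ 677.94.
Since 677.9 is below (larger y than) 551, the composition reads bottom-heavy.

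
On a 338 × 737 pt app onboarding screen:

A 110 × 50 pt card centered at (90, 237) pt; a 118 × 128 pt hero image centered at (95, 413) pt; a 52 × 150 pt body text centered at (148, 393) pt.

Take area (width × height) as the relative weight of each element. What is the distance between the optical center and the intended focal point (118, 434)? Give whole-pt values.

≈ 61 pt

Areas → weights: card 110·50 = 5500, hero image 118·128 = 15104, body text 52·150 = 7800; Σw = 28404.
x-moment: 5500·90 + 15104·95 + 7800·148 = 3084280; centroid 3084280/28404 ≈ 108.59.
y-moment: 5500·237 + 15104·413 + 7800·393 = 10606852; centroid 10606852/28404 ≈ 373.43.
Relative to (118, 434): Δ = (-9.41, -60.57); |Δ| = √(-9.41² + -60.57²) ≈ 61.30.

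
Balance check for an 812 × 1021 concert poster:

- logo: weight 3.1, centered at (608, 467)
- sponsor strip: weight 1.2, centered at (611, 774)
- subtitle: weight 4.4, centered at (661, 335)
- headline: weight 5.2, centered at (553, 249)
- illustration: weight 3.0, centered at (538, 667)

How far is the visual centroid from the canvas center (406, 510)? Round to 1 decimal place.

≈ 206.0

Weights sum to 3.1 + 1.2 + 4.4 + 5.2 + 3.0 = 16.9.
Σw·x = 3.1·608 + 1.2·611 + 4.4·661 + 5.2·553 + 3.0·538 = 10016.0, so x̄ = 10016.0/16.9 ≈ 592.66.
Σw·y = 3.1·467 + 1.2·774 + 4.4·335 + 5.2·249 + 3.0·667 = 7146.3, so ȳ = 7146.3/16.9 ≈ 422.86.
Relative to (406, 510): Δ = (186.66, -87.14); |Δ| = √(186.66² + -87.14²) ≈ 206.00.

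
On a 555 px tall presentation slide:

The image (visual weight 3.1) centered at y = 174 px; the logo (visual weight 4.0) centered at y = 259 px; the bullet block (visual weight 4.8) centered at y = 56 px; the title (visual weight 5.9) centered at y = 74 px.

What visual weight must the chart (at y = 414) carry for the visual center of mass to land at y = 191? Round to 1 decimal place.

Fixed elements: Σw = 3.1 + 4.0 + 4.8 + 5.9 = 17.8, Σw·y = 3.1·174 + 4.0·259 + 4.8·56 + 5.9·74 = 2280.8.
For the centroid to hit 191: (2280.8 + w·414) / (17.8 + w) = 191.
So w = (191·17.8 − 2280.8)/(414 − 191) = 1119.0/223 ≈ 5.02.

w ≈ 5.0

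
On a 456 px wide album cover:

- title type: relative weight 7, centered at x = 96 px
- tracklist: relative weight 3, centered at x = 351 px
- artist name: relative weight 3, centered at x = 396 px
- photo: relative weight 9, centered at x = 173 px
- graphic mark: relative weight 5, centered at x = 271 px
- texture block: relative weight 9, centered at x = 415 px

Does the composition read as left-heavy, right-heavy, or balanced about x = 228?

Weights sum to 7 + 3 + 3 + 9 + 5 + 9 = 36.
Σw·x = 7·96 + 3·351 + 3·396 + 9·173 + 5·271 + 9·415 = 9560, so x̄ = 9560/36 ≈ 265.56.
265.6 lies right of the midline 228, so the layout is right-heavy.

right-heavy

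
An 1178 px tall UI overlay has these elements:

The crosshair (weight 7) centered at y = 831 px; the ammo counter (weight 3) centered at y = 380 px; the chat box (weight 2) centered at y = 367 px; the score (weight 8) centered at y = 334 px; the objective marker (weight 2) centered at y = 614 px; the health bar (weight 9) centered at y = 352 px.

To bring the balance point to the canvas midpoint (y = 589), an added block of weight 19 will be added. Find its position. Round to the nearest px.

With the added block, Σw becomes 7 + 3 + 2 + 8 + 2 + 9 + 19 = 50.
y: target moment 50×589 = 29450; current 7·831 + 3·380 + 2·367 + 8·334 + 2·614 + 9·352 = 14759; the added block supplies 14691, so y = 14691/19 ≈ 773.21.

y ≈ 773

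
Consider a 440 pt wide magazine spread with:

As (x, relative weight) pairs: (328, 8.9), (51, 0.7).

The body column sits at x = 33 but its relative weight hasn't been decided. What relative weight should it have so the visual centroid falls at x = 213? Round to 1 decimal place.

w ≈ 5.1

Known weights sum to 8.9 + 0.7 = 9.6; their moment is 8.9·328 + 0.7·51 = 2954.9.
Set Σw·x/Σw = 213: (2954.9 + 33w) = 213·(9.6 + w).
Rearranging, w·(33 − 213) = 213·9.6 − 2954.9 = -910.1, so w ≈ -910.1/-180 = 5.06.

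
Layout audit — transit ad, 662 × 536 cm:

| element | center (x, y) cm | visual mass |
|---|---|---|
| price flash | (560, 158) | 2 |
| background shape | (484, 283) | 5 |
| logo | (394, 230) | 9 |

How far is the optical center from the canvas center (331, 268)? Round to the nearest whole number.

Total weight = 2 + 5 + 9 = 16.
x-moment: 2·560 + 5·484 + 9·394 = 7086; centroid 7086/16 ≈ 442.88.
y-moment: 2·158 + 5·283 + 9·230 = 3801; centroid 3801/16 ≈ 237.56.
Offset from (331, 268): Δx ≈ 111.88, Δy ≈ -30.44; distance = √(Δx² + Δy²) ≈ 115.94.

≈ 116 cm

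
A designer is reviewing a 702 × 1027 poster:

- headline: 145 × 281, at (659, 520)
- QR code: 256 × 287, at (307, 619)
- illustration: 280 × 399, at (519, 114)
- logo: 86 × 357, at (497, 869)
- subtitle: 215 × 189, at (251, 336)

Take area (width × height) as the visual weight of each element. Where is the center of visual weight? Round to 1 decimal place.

(446.9, 402.8)

Areas: headline 145·281 = 40745, QR code 256·287 = 73472, illustration 280·399 = 111720, logo 86·357 = 30702, subtitle 215·189 = 40635. Total weight = 297274.
x: (40745·659 + 73472·307 + 111720·519 + 30702·497 + 40635·251) / 297274 = 132847818 / 297274 ≈ 446.89
y: (40745·520 + 73472·619 + 111720·114 + 30702·869 + 40635·336) / 297274 = 119736046 / 297274 ≈ 402.78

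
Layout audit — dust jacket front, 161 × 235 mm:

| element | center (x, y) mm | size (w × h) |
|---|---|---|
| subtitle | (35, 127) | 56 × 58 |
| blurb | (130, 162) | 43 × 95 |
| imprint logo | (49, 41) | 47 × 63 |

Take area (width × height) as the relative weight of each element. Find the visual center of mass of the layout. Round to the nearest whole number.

(77, 116)

Areas: subtitle 56·58 = 3248, blurb 43·95 = 4085, imprint logo 47·63 = 2961. Total weight = 10294.
x-moment: 3248·35 + 4085·130 + 2961·49 = 789819; centroid 789819/10294 ≈ 76.73.
y-moment: 3248·127 + 4085·162 + 2961·41 = 1195667; centroid 1195667/10294 ≈ 116.15.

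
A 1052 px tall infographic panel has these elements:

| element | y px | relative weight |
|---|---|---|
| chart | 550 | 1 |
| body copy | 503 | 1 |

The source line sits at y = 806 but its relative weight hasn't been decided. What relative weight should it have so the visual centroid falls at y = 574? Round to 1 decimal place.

w ≈ 0.4

Known weights sum to 1 + 1 = 2; their moment is 1·550 + 1·503 = 1053.
For the centroid to hit 574: (1053 + w·806) / (2 + w) = 574.
Solving: w = (574·2 − 1053) / (806 − 574) = 95 / 232 ≈ 0.41.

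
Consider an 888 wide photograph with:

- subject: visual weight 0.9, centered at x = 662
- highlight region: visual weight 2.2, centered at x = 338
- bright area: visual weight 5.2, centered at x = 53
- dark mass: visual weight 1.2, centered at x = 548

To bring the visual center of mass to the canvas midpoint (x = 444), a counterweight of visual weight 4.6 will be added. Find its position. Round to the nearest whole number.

With the counterweight, Σw becomes 0.9 + 2.2 + 5.2 + 1.2 + 4.6 = 14.1.
x: need Σw·x = 14.1·444 = 6260.4. Existing = 0.9·662 + 2.2·338 + 5.2·53 + 1.2·548 = 2272.6. Remainder 3987.8 / 4.6 ≈ 866.91.

x ≈ 867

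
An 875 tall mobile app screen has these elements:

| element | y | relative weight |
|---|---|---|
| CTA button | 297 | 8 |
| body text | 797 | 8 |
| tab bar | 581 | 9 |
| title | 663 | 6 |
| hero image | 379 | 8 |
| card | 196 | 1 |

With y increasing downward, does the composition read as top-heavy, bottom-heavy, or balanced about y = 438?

bottom-heavy

Total weight = 8 + 8 + 9 + 6 + 8 + 1 = 40.
Σw·y = 8·297 + 8·797 + 9·581 + 6·663 + 8·379 + 1·196 = 21187, so ȳ = 21187/40 ≈ 529.67.
Since 529.7 is below (larger y than) 438, the composition reads bottom-heavy.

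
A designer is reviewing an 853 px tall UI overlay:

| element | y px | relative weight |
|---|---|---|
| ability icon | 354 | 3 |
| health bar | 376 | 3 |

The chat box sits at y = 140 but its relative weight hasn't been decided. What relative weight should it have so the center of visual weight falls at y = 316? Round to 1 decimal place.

Fixed elements: Σw = 3 + 3 = 6, Σw·y = 3·354 + 3·376 = 2190.
Set Σw·y/Σw = 316: (2190 + 140w) = 316·(6 + w).
Rearranging, w·(140 − 316) = 316·6 − 2190 = -294, so w ≈ -294/-176 = 1.67.

w ≈ 1.7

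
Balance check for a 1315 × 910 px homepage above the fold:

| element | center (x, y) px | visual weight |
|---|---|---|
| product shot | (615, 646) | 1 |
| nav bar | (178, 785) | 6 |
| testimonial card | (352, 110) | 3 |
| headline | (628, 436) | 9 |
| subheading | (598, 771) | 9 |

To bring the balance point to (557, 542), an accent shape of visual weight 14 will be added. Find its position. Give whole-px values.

After adding the accent shape, total weight = 1 + 6 + 3 + 9 + 9 + 14 = 42.
x: need Σw·x = 42·557 = 23394. Existing = 1·615 + 6·178 + 3·352 + 9·628 + 9·598 = 13773. Remainder 9621 / 14 ≈ 687.21.
y: need Σw·y = 42·542 = 22764. Existing = 1·646 + 6·785 + 3·110 + 9·436 + 9·771 = 16549. Remainder 6215 / 14 ≈ 443.93.

(687, 444)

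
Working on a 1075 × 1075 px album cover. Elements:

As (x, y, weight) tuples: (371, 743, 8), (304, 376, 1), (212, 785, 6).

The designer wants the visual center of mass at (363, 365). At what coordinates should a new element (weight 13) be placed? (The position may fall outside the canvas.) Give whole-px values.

With the new element, Σw becomes 8 + 1 + 6 + 13 = 28.
Along x: (4544 + 13·x) / 28 = 363 (existing moment 8·371 + 1·304 + 6·212 = 4544) ⇒ x = (10164 − 4544) / 13 ≈ 432.31.
Along y: (11030 + 13·y) / 28 = 365 (existing moment 8·743 + 1·376 + 6·785 = 11030) ⇒ y = (10220 − 11030) / 13 ≈ -62.31.

(432, -62)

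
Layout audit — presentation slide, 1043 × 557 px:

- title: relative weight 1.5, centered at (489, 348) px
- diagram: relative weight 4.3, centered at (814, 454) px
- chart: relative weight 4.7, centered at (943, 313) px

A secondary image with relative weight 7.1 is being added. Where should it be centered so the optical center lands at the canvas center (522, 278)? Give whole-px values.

With the secondary image, Σw becomes 1.5 + 4.3 + 4.7 + 7.1 = 17.6.
Along x: (8665.8 + 7.1·x) / 17.6 = 522 (existing moment 1.5·489 + 4.3·814 + 4.7·943 = 8665.8) ⇒ x = (9187.2 − 8665.8) / 7.1 ≈ 73.44.
Along y: (3945.3 + 7.1·y) / 17.6 = 278 (existing moment 1.5·348 + 4.3·454 + 4.7·313 = 3945.3) ⇒ y = (4892.8 − 3945.3) / 7.1 ≈ 133.45.

(73, 133)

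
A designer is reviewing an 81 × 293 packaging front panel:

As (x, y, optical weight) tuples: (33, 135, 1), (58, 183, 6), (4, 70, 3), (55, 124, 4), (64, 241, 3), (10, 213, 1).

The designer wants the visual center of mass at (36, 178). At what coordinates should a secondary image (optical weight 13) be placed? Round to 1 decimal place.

(23.2, 203.3)

After adding the secondary image, total weight = 1 + 6 + 3 + 4 + 3 + 1 + 13 = 31.
x: need Σw·x = 31·36 = 1116. Existing = 1·33 + 6·58 + 3·4 + 4·55 + 3·64 + 1·10 = 815. Remainder 301 / 13 ≈ 23.15.
y: need Σw·y = 31·178 = 5518. Existing = 1·135 + 6·183 + 3·70 + 4·124 + 3·241 + 1·213 = 2875. Remainder 2643 / 13 ≈ 203.31.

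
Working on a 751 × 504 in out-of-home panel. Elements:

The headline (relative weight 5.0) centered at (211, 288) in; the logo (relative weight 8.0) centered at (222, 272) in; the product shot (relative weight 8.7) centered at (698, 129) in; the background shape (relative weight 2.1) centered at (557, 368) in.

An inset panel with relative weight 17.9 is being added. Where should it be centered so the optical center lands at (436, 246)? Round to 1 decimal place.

New total weight: (5.0 + 8.0 + 8.7 + 2.1) + 17.9 = 41.7.
x: need Σw·x = 41.7·436 = 18181.2. Existing = 5.0·211 + 8.0·222 + 8.7·698 + 2.1·557 = 10073.3. Remainder 8107.9 / 17.9 ≈ 452.96.
y: need Σw·y = 41.7·246 = 10258.2. Existing = 5.0·288 + 8.0·272 + 8.7·129 + 2.1·368 = 5511.1. Remainder 4747.1 / 17.9 ≈ 265.20.

(453.0, 265.2)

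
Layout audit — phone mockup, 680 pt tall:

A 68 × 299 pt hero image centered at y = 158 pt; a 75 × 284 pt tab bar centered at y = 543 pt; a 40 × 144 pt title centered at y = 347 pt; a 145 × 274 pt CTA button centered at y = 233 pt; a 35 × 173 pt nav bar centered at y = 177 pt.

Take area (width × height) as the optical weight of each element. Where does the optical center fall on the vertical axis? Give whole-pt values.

Areas: hero image 68·299 = 20332, tab bar 75·284 = 21300, title 40·144 = 5760, CTA button 145·274 = 39730, nav bar 35·173 = 6055. Total weight = 93177.
y: (20332·158 + 21300·543 + 5760·347 + 39730·233 + 6055·177) / 93177 = 27105901 / 93177 ≈ 290.91

y ≈ 291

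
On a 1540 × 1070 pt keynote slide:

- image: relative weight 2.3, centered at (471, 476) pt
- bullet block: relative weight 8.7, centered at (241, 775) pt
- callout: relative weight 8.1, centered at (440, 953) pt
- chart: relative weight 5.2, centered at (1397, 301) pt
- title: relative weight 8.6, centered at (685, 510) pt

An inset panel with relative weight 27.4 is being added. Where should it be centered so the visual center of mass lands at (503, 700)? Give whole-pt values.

(381, 756)

New total weight: (2.3 + 8.7 + 8.1 + 5.2 + 8.6) + 27.4 = 60.3.
x: need Σw·x = 60.3·503 = 30330.9. Existing = 2.3·471 + 8.7·241 + 8.1·440 + 5.2·1397 + 8.6·685 = 19899.4. Remainder 10431.5 / 27.4 ≈ 380.71.
y: need Σw·y = 60.3·700 = 42210.0. Existing = 2.3·476 + 8.7·775 + 8.1·953 + 5.2·301 + 8.6·510 = 21507.8. Remainder 20702.2 / 27.4 ≈ 755.55.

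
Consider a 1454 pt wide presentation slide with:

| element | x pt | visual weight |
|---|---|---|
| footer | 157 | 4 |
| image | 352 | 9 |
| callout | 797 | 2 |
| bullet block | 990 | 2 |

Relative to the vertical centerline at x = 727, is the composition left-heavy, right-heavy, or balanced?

left-heavy

Weights sum to 4 + 9 + 2 + 2 = 17.
x-moment: 4·157 + 9·352 + 2·797 + 2·990 = 7370; centroid 7370/17 ≈ 433.53.
Since 433.5 is left of 727, the composition reads left-heavy.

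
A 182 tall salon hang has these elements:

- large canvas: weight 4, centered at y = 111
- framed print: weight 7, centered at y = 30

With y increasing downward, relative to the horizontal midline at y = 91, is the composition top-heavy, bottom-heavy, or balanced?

Σw = 4 + 7 = 11.
Σw·y = 4·111 + 7·30 = 654, so ȳ = 654/11 ≈ 59.45.
59.5 vs midline 91 → top-heavy.

top-heavy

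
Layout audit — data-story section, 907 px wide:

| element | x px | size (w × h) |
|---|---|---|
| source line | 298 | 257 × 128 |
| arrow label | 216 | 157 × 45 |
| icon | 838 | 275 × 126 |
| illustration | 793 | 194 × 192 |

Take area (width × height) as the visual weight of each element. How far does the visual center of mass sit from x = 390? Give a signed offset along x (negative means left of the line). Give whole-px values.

≈ 235 px

Areas → weights: source line 257·128 = 32896, arrow label 157·45 = 7065, icon 275·126 = 34650, illustration 194·192 = 37248; Σw = 111859.
x-moment: 32896·298 + 7065·216 + 34650·838 + 37248·793 = 69903412; centroid 69903412/111859 ≈ 624.92.
Against x = 390, that's 624.92 − 390 = 234.92.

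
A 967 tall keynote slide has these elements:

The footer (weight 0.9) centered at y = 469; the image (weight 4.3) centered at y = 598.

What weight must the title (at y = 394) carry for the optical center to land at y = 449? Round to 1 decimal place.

w ≈ 12.0

Fixed elements: Σw = 0.9 + 4.3 = 5.2, Σw·y = 0.9·469 + 4.3·598 = 2993.5.
For the centroid to hit 449: (2993.5 + w·394) / (5.2 + w) = 449.
Rearranging, w·(394 − 449) = 449·5.2 − 2993.5 = -658.7, so w ≈ -658.7/-55 = 11.98.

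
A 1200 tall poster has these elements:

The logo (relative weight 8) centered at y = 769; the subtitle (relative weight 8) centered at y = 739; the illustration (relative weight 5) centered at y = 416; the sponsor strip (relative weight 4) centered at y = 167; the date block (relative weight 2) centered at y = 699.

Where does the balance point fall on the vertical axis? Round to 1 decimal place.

Σw = 8 + 8 + 5 + 4 + 2 = 27.
y-moment: 8·769 + 8·739 + 5·416 + 4·167 + 2·699 = 16210; centroid 16210/27 ≈ 600.37.

y ≈ 600.4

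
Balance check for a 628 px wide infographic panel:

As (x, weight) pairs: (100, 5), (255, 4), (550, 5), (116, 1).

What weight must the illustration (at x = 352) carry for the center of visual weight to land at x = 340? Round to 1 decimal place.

w ≈ 59.5

Fixed elements: Σw = 5 + 4 + 5 + 1 = 15, Σw·x = 5·100 + 4·255 + 5·550 + 1·116 = 4386.
Balance at x = 340 requires (4386 + w·352) / (15 + w) = 340.
Rearranging, w·(352 − 340) = 340·15 − 4386 = 714, so w ≈ 714/12 = 59.50.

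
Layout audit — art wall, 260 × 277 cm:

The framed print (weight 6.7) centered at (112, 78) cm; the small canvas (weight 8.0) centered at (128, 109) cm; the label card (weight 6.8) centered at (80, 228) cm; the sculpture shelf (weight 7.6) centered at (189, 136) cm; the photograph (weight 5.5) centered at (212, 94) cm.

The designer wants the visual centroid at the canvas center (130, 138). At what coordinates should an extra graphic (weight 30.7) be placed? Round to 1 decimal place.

With the extra graphic, Σw becomes 6.7 + 8.0 + 6.8 + 7.6 + 5.5 + 30.7 = 65.3.
Along x: (4920.8 + 30.7·x) / 65.3 = 130 (existing moment 6.7·112 + 8.0·128 + 6.8·80 + 7.6·189 + 5.5·212 = 4920.8) ⇒ x = (8489.0 − 4920.8) / 30.7 ≈ 116.23.
Along y: (4495.6 + 30.7·y) / 65.3 = 138 (existing moment 6.7·78 + 8.0·109 + 6.8·228 + 7.6·136 + 5.5·94 = 4495.6) ⇒ y = (9011.4 − 4495.6) / 30.7 ≈ 147.09.

(116.2, 147.1)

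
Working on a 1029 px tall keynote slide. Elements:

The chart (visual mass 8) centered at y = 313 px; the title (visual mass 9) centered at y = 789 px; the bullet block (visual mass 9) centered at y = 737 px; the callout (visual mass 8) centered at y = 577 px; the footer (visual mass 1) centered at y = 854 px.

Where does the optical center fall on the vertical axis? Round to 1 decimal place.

y ≈ 620.2

Σw = 8 + 9 + 9 + 8 + 1 = 35.
y: (8·313 + 9·789 + 9·737 + 8·577 + 1·854) / 35 = 21708 / 35 ≈ 620.23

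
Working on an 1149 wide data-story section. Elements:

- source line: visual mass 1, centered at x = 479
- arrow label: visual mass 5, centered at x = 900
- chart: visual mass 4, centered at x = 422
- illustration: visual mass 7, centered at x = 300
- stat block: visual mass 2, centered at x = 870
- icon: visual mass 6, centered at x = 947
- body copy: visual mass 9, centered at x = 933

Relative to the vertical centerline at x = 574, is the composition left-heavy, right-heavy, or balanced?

Σw = 1 + 5 + 4 + 7 + 2 + 6 + 9 = 34.
Σw·x = 1·479 + 5·900 + 4·422 + 7·300 + 2·870 + 6·947 + 9·933 = 24586, so x̄ = 24586/34 ≈ 723.12.
723.1 vs midline 574 → right-heavy.

right-heavy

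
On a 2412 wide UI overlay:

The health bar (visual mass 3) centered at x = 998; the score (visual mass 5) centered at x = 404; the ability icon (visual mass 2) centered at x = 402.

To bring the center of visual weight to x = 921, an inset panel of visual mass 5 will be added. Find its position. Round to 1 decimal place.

x ≈ 1599.4

After adding the inset panel, total weight = 3 + 5 + 2 + 5 = 15.
Along x: (5818 + 5·x) / 15 = 921 (existing moment 3·998 + 5·404 + 2·402 = 5818) ⇒ x = (13815 − 5818) / 5 ≈ 1599.40.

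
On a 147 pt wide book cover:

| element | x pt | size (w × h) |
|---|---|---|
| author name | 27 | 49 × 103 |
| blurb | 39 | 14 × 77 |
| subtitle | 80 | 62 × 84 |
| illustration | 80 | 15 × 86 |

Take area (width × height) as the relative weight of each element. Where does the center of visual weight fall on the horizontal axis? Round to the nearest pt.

x ≈ 55

Areas: author name 49·103 = 5047, blurb 14·77 = 1078, subtitle 62·84 = 5208, illustration 15·86 = 1290. Total weight = 12623.
Σw·x = 5047·27 + 1078·39 + 5208·80 + 1290·80 = 698151, so x̄ = 698151/12623 ≈ 55.31.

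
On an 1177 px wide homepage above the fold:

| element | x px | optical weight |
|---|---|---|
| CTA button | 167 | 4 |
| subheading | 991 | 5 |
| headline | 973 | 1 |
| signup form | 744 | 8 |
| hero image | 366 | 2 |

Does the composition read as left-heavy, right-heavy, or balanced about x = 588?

right-heavy

Σw = 4 + 5 + 1 + 8 + 2 = 20.
x: (4·167 + 5·991 + 1·973 + 8·744 + 2·366) / 20 = 13280 / 20 ≈ 664.00
Since 664.0 is right of 588, the composition reads right-heavy.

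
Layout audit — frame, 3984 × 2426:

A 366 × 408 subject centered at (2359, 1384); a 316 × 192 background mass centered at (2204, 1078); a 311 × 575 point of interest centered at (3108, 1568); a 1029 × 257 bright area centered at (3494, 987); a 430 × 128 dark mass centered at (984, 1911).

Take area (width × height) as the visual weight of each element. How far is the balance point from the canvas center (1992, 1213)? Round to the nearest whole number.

Areas → weights: subject 366·408 = 149328, background mass 316·192 = 60672, point of interest 311·575 = 178825, bright area 1029·257 = 264453, dark mass 430·128 = 55040; Σw = 708318.
Σw·x = 149328·2359 + 60672·2204 + 178825·3108 + 264453·3494 + 55040·984 = 2019932082, so x̄ = 2019932082/708318 ≈ 2851.73.
Σw·y = 149328·1384 + 60672·1078 + 178825·1568 + 264453·987 + 55040·1911 = 918668519, so ȳ = 918668519/708318 ≈ 1296.97.
Offset from (1992, 1213): Δx ≈ 859.73, Δy ≈ 83.97; distance = √(Δx² + Δy²) ≈ 863.82.

≈ 864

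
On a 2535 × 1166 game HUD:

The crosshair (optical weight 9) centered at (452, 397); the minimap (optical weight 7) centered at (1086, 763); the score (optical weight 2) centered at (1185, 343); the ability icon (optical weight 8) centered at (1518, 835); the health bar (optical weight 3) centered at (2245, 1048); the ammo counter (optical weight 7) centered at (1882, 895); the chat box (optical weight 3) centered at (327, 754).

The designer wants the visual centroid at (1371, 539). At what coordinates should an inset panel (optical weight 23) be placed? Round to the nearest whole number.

(1649, 238)

New total weight: (9 + 7 + 2 + 8 + 3 + 7 + 3) + 23 = 62.
x: target moment 62×1371 = 85002; current 9·452 + 7·1086 + 2·1185 + 8·1518 + 3·2245 + 7·1882 + 3·327 = 47074; the inset panel supplies 37928, so x = 37928/23 ≈ 1649.04.
y: target moment 62×539 = 33418; current 9·397 + 7·763 + 2·343 + 8·835 + 3·1048 + 7·895 + 3·754 = 27951; the inset panel supplies 5467, so y = 5467/23 ≈ 237.70.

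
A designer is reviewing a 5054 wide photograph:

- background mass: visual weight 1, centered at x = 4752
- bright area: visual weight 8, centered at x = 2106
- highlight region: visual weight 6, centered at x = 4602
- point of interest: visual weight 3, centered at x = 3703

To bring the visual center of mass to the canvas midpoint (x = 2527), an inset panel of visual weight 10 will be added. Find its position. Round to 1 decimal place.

New total weight: (1 + 8 + 6 + 3) + 10 = 28.
x: target moment 28×2527 = 70756; current 1·4752 + 8·2106 + 6·4602 + 3·3703 = 60321; the inset panel supplies 10435, so x = 10435/10 ≈ 1043.50.

x ≈ 1043.5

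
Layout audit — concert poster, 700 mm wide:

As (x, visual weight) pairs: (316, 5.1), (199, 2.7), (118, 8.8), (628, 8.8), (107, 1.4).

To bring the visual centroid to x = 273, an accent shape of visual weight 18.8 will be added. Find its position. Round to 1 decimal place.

New total weight: (5.1 + 2.7 + 8.8 + 8.8 + 1.4) + 18.8 = 45.6.
x: target moment 45.6×273 = 12448.8; current 5.1·316 + 2.7·199 + 8.8·118 + 8.8·628 + 1.4·107 = 8863.5; the accent shape supplies 3585.3, so x = 3585.3/18.8 ≈ 190.71.

x ≈ 190.7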